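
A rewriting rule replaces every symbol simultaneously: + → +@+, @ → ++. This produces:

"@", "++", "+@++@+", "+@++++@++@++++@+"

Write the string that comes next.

Replace each of the 16 characters of +@++++@++@++++@+ in place — +@+ ++ +@+ +@+ +@+ +@+ ++ +@+ +@+ ++ +@+ +@+ +@+ +@+ ++ +@+ — and concatenate.

+@++++@++@++@++@++++@++@++++@++@++@++@++++@+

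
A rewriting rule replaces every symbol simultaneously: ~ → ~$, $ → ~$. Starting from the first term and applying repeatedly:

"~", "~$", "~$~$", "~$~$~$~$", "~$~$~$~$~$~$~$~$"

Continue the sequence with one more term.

Rewriting the 16 symbols of ~$~$~$~$~$~$~$~$ one by one yields ~$ ~$ ~$ ~$ ~$ ~$ ~$ ~$ ~$ ~$ ~$ ~$ ~$ ~$ ~$ ~$; concatenated:

~$~$~$~$~$~$~$~$~$~$~$~$~$~$~$~$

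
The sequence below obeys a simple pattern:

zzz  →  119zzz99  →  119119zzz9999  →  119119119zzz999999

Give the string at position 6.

Each term wraps the previous one in 119 on the left and 99 on the right.
From 119119119zzz999999, 2 further steps: 119119119zzz999999 → 119119119119zzz99999999 → (answer).

119119119119119zzz9999999999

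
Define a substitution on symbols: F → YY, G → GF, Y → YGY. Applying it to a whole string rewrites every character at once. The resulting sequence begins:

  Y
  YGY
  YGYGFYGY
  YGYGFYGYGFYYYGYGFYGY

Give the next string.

YGYGFYGYGFYYYGYGFYGYGFYYYGYYGYYGYGFYGYGFYYYGYGFYGY

Applying the rule to each of the 20 symbols of YGYGFYGYGFYYYGYGFYGY gives the pieces YGY GF YGY GF YY YGY GF YGY GF YY YGY YGY YGY GF YGY GF YY YGY GF YGY, which concatenate to the answer.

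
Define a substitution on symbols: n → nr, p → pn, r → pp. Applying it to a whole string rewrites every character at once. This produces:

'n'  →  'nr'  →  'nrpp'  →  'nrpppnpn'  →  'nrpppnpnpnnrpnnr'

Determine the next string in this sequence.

nrpppnpnpnnrpnnrpnnrnrpppnnrnrpp

Applying the rule to each of the 16 symbols of nrpppnpnpnnrpnnr gives the pieces nr pp pn pn pn nr pn nr pn nr nr pp pn nr nr pp, which concatenate to the answer.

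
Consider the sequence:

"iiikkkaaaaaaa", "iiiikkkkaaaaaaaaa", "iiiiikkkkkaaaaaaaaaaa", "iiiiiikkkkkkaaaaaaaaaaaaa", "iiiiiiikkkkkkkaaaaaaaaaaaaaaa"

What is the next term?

Each string has the form i^{n} k^{n} a^{2n+1}, where the shown terms are n = 3, 4, 5, 6, 7.
At n = 8 the blocks have lengths 8, 8, 17.

iiiiiiiikkkkkkkkaaaaaaaaaaaaaaaaa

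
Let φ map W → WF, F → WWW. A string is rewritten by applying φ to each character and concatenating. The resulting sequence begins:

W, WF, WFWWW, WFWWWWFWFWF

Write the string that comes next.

Apply φ to WFWWWWFWFWF symbol by symbol: W→WF, F→WWW, W→WF, W→WF, W→WF, W→WF, F→WWW, W→WF, F→WWW, W→WF, F→WWW; joined: WF WWW WF WF WF WF WWW WF WWW WF WWW.

WFWWWWFWFWFWFWWWWFWWWWFWWW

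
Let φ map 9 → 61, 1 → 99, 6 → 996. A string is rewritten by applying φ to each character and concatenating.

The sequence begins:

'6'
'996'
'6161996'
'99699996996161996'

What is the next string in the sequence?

Rewriting the 17 symbols of 99699996996161996 one by one yields 61 61 996 61 61 61 61 996 61 61 996 99 996 99 61 61 996; concatenated:

616199661616161996616199699996996161996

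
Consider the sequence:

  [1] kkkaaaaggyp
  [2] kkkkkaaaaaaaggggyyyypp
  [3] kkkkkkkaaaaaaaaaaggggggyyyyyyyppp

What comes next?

Reading off run lengths: k runs 3, 5, 7; a runs 4, 7, 10; g runs 2, 4, 6; y runs 1, 4, 7; p runs 1, 2, 3 — each is linear in n (n = 1, 2, …).
For the next term, n = 4, so the run lengths are 9, 13, 8, 10, 4.

kkkkkkkkkaaaaaaaaaaaaaggggggggyyyyyyyyyypppp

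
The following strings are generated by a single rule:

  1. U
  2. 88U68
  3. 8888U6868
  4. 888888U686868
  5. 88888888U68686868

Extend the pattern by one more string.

s(k+1) = 88·s(k)·68, so each term gains 88 as a prefix and 68 as a suffix.
So the next term is 88·88888888U68686868·68.

8888888888U6868686868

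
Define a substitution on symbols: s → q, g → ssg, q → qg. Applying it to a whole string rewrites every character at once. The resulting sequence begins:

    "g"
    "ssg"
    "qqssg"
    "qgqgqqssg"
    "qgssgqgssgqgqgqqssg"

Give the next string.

Applying the rule to each of the 19 symbols of qgssgqgssgqgqgqqssg gives the pieces qg ssg q q ssg qg ssg q q ssg qg ssg qg ssg qg qg q q ssg, which concatenate to the answer.

qgssgqqssgqgssgqqssgqgssgqgssgqgqgqqssg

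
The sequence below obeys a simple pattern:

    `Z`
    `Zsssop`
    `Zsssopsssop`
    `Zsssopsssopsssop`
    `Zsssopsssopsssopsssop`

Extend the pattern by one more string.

Zsssopsssopsssopsssopsssop

Each term is the previous one with sssop appended.
So the next term is Zsssopsssopsssopsssop·sssop.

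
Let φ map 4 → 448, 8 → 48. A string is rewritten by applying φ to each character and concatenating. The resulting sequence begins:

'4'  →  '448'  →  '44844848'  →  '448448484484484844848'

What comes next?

Replace each of the 21 characters of 448448484484484844848 in place — 448 448 48 448 448 48 448 48 448 448 48 448 448 48 448 48 448 448 48 448 48 — and concatenate.

4484484844844848448484484484844844848448484484484844848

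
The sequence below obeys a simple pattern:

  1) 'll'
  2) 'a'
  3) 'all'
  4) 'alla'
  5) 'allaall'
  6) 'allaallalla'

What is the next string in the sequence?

allaallallaallaall

This is a Fibonacci-style word recurrence s(k) = s(k−1)·s(k−2): e.g. a·ll = all.
The next term joins allaallalla and allaall.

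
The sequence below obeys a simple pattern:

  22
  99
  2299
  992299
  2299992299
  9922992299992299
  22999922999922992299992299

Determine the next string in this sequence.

992299229999229922999922999922992299992299

From term 3 onward, concatenate the second-to-last term with the last: 22·99 = 2299, 99·2299 = 992299, …
The next term joins 9922992299992299 and 22999922999922992299992299.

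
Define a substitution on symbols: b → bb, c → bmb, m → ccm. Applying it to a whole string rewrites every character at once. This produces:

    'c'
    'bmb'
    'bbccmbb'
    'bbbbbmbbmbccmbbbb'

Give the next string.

Rewriting the 17 symbols of bbbbbmbbmbccmbbbb one by one yields bb bb bb bb bb ccm bb bb ccm bb bmb bmb ccm bb bb bb bb; concatenated:

bbbbbbbbbbccmbbbbccmbbbmbbmbccmbbbbbbbb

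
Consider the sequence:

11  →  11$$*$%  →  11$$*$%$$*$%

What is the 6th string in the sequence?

11$$*$%$$*$%$$*$%$$*$%$$*$%

Each term is the previous one with $$*$% appended.
From 11$$*$%$$*$%, 3 further steps: 11$$*$%$$*$% → 11$$*$%$$*$%$$*$% → 11$$*$%$$*$%$$*$%$$*$% → (answer).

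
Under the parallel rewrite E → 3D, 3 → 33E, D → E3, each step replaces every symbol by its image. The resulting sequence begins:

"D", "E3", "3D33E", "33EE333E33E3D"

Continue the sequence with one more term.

33E33E3D3D33E33E33E3D33E33E3D33EE3

Replace each of the 13 characters of 33EE333E33E3D in place — 33E 33E 3D 3D 33E 33E 33E 3D 33E 33E 3D 33E E3 — and concatenate.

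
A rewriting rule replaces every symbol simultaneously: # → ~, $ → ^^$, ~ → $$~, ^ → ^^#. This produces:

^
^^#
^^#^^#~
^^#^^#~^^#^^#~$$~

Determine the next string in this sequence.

^^#^^#~^^#^^#~$$~^^#^^#~^^#^^#~$$~^^$^^$$$~

Applying the rule to each of the 17 symbols of ^^#^^#~^^#^^#~$$~ gives the pieces ^^# ^^# ~ ^^# ^^# ~ $$~ ^^# ^^# ~ ^^# ^^# ~ $$~ ^^$ ^^$ $$~, which concatenate to the answer.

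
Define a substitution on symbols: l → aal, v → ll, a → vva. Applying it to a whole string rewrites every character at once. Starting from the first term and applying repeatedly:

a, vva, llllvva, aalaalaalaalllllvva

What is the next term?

vvavvaaalvvavvaaalvvavvaaalvvavvaaalaalaalaalaalllllvva

Replace each of the 19 characters of aalaalaalaalllllvva in place — vva vva aal vva vva aal vva vva aal vva vva aal aal aal aal aal ll ll vva — and concatenate.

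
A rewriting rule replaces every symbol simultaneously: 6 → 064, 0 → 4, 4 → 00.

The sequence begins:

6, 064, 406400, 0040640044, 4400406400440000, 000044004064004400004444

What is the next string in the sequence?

φ(000044004064004400004444) expands symbol-by-symbol to 4 4 4 4 00 00 4 4 00 4 064 00 4 4 00 00 4 4 4 4 00 00 00 00; joining the 24 pieces gives the next term.

444400004400406400440000444400000000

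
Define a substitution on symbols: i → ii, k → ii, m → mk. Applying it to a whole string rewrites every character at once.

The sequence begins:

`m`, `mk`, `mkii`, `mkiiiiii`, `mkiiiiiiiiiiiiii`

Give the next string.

Applying the rule to each of the 16 symbols of mkiiiiiiiiiiiiii gives the pieces mk ii ii ii ii ii ii ii ii ii ii ii ii ii ii ii, which concatenate to the answer.

mkiiiiiiiiiiiiiiiiiiiiiiiiiiiiii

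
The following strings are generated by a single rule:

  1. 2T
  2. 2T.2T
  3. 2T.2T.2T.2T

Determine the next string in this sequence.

2T.2T.2T.2T.2T.2T.2T.2T

s(k+1) = s(k)·.·s(k) — each term doubles the last with '.' between the halves.
So the next term is two copies of 2T.2T.2T.2T with '.' between the halves.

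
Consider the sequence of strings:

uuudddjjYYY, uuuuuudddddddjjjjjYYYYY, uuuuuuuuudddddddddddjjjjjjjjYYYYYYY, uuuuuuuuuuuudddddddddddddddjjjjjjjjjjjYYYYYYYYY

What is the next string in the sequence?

uuuuuuuuuuuuuuudddddddddddddddddddjjjjjjjjjjjjjjYYYYYYYYYYY

Reading off run lengths: u runs 3, 6, 9, 12; d runs 3, 7, 11, 15; j runs 2, 5, 8, 11; Y runs 3, 5, 7, 9 — each is linear in n (n = 1, 2, …).
For the next term, n = 5, so the run lengths are 15, 19, 14, 11.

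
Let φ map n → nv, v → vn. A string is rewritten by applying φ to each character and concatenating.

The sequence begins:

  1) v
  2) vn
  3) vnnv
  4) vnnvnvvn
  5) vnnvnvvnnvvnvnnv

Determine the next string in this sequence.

vnnvnvvnnvvnvnnvnvvnvnnvvnnvnvvn

Applying the rule to each of the 16 symbols of vnnvnvvnnvvnvnnv gives the pieces vn nv nv vn nv vn vn nv nv vn vn nv vn nv nv vn, which concatenate to the answer.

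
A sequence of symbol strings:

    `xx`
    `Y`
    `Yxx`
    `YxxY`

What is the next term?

YxxYYxx

Each term (from the third on) is the previous term followed by the one before it: term 3 = Y·xx = Yxx.
So term 5 is YxxY·Yxx.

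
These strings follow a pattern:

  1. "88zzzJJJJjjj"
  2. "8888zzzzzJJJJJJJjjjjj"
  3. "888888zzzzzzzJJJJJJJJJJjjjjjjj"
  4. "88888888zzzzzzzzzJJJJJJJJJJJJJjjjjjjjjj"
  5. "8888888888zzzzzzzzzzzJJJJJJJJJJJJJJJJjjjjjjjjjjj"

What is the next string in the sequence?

Term n consists of 2n 8's, followed by 2n+1 z's, followed by 3n+1 J's, followed by 2n+1 j's (n = 1, 2, …).
At n = 6 the blocks have lengths 12, 13, 19, 13.

888888888888zzzzzzzzzzzzzJJJJJJJJJJJJJJJJJJJjjjjjjjjjjjjj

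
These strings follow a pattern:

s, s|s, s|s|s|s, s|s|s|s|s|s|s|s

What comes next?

Each string is two copies of the previous one joined by '|'.
So the next term is two copies of s|s|s|s|s|s|s|s with '|' between the halves.

s|s|s|s|s|s|s|s|s|s|s|s|s|s|s|s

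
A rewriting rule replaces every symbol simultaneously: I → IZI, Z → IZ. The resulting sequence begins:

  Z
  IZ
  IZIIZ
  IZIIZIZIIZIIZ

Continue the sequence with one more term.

Replace each of the 13 characters of IZIIZIZIIZIIZ in place — IZI IZ IZI IZI IZ IZI IZ IZI IZI IZ IZI IZI IZ — and concatenate.

IZIIZIZIIZIIZIZIIZIZIIZIIZIZIIZIIZ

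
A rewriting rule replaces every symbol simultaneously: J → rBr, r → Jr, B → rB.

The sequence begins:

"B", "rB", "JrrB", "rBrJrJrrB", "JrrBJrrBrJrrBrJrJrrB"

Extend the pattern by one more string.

rBrJrJrrBrBrJrJrrBJrrBrJrJrrBJrrBrJrrBrJrJrrB

Applying the rule to each of the 20 symbols of JrrBJrrBrJrrBrJrJrrB gives the pieces rBr Jr Jr rB rBr Jr Jr rB Jr rBr Jr Jr rB Jr rBr Jr rBr Jr Jr rB, which concatenate to the answer.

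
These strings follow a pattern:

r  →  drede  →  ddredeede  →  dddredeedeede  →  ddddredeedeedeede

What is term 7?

Every step adds d to the front and ede to the end of the previous string.
From ddddredeedeedeede, 2 further steps: ddddredeedeedeede → dddddredeedeedeedeede → (answer).

ddddddredeedeedeedeedeede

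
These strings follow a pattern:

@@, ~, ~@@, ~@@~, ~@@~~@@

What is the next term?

~@@~~@@~@@~

Each term (from the third on) is the previous term followed by the one before it: term 3 = ~·@@ = ~@@.
Continuing: ~@@~~@@ · ~@@~ gives term 6.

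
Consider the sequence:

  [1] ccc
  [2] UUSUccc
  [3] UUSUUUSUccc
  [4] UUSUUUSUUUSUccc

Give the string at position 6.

Each term is the previous one with UUSU prepended.
From UUSUUUSUUUSUccc, 2 further steps: UUSUUUSUUUSUccc → UUSUUUSUUUSUUUSUccc → (answer).

UUSUUUSUUUSUUUSUUUSUccc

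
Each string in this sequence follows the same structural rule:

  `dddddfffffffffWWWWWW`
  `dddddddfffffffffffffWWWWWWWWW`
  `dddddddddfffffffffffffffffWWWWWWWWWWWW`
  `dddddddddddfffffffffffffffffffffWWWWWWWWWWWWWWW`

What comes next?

Term n consists of 2n+1 d's, followed by 4n+1 f's, followed by 3n W's, where the shown terms are n = 2, 3, 4, 5.
For the next term, n = 6, so the run lengths are 13, 25, 18.

dddddddddddddfffffffffffffffffffffffffWWWWWWWWWWWWWWWWWW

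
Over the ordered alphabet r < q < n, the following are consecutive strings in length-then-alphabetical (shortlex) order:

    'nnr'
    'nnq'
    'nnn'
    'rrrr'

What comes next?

Find the rightmost character of rrrr below n, bump it to the next letter, and reset everything to its right to r.

rrrq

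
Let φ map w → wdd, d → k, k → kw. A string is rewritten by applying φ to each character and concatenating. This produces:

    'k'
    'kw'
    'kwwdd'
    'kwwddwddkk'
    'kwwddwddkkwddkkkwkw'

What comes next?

φ(kwwddwddkkwddkkkwkw) expands symbol-by-symbol to kw wdd wdd k k wdd k k kw kw wdd k k kw kw kw wdd kw wdd; joining the 19 pieces gives the next term.

kwwddwddkkwddkkkwkwwddkkkwkwkwwddkwwdd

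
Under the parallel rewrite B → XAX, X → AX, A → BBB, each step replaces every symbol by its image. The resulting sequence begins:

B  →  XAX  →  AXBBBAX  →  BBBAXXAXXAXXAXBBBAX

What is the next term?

Replace each of the 19 characters of BBBAXXAXXAXXAXBBBAX in place — XAX XAX XAX BBB AX AX BBB AX AX BBB AX AX BBB AX XAX XAX XAX BBB AX — and concatenate.

XAXXAXXAXBBBAXAXBBBAXAXBBBAXAXBBBAXXAXXAXXAXBBBAX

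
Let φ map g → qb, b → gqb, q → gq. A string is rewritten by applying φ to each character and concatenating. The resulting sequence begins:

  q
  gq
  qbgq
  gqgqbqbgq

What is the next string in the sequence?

qbgqqbgqgqbgqgqbqbgq

Expanding gqgqbqbgq: g→qb, q→gq, g→qb, q→gq, b→gqb, q→gq, b→gqb, g→qb, q→gq. Concatenated: qb gq qb gq gqb gq gqb qb gq.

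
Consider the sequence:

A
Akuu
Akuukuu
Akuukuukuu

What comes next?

The strings grow by a fixed suffix kuu each time.
Applying this once more to Akuukuukuu:

Akuukuukuukuu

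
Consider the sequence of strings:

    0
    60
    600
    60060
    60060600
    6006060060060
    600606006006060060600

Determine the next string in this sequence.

This is a Fibonacci-style word recurrence s(k) = s(k−1)·s(k−2): e.g. 60·0 = 600.
Continuing: 600606006006060060600 · 6006060060060 gives term 8.

6006060060060600606006006060060060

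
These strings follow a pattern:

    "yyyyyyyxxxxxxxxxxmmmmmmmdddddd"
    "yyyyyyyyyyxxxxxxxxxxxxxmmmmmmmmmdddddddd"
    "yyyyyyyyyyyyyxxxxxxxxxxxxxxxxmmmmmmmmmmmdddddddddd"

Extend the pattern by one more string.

The n-th term is 3n-2 y's then 3n+1 x's then 2n+1 m's then 2n d's, where the shown terms are n = 3, 4, 5.
At n = 6 the blocks have lengths 16, 19, 13, 12.

yyyyyyyyyyyyyyyyxxxxxxxxxxxxxxxxxxxmmmmmmmmmmmmmdddddddddddd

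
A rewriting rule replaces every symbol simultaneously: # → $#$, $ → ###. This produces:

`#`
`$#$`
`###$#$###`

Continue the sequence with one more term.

Apply φ to ###$#$### symbol by symbol: #→$#$, #→$#$, #→$#$, $→###, #→$#$, $→###, #→$#$, #→$#$, #→$#$; joined: $#$ $#$ $#$ ### $#$ ### $#$ $#$ $#$.

$#$$#$$#$###$#$###$#$$#$$#$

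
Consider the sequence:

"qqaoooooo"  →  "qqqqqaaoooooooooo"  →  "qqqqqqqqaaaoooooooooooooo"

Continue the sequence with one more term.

qqqqqqqqqqqaaaaoooooooooooooooooo

Reading off run lengths: q runs 2, 5, 8; a runs 1, 2, 3; o runs 6, 10, 14 — each is linear in n (n = 1, 2, …).
At n = 4 the blocks have lengths 11, 4, 18.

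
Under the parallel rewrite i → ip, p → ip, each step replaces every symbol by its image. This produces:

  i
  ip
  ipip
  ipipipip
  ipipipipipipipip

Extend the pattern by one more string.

Rewriting the 16 symbols of ipipipipipipipip one by one yields ip ip ip ip ip ip ip ip ip ip ip ip ip ip ip ip; concatenated:

ipipipipipipipipipipipipipipipip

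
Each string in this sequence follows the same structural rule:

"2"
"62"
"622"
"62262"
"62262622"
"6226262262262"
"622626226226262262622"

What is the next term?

6226262262262622626226226262262262

Each term (from the third on) is the previous term followed by the one before it: term 3 = 62·2 = 622.
Continuing: 622626226226262262622 · 6226262262262 gives term 8.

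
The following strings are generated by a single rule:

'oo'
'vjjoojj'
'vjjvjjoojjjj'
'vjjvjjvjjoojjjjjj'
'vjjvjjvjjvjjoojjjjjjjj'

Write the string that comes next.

vjjvjjvjjvjjvjjoojjjjjjjjjj

Every step adds vjj to the front and jj to the end of the previous string.
So the next term is vjj·vjjvjjvjjvjjoojjjjjjjj·jj.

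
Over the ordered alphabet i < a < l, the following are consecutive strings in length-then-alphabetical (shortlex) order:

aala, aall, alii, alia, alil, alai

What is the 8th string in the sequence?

Advancing 2 positions from alai through alai → alaa reaches term 8.

alal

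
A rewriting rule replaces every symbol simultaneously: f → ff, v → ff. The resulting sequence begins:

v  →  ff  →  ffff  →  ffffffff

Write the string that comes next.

ffffffffffffffff

Rewriting each symbol of ffffffff: f→ff, f→ff, f→ff, f→ff, f→ff, f→ff, f→ff, f→ff, which concatenates to ff ff ff ff ff ff ff ff.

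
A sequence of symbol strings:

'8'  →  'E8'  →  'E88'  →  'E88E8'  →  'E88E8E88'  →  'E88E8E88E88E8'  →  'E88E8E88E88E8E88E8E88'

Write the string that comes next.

E88E8E88E88E8E88E8E88E88E8E88E88E8

This is a Fibonacci-style word recurrence s(k) = s(k−1)·s(k−2): e.g. E8·8 = E88.
So term 8 is E88E8E88E88E8E88E8E88·E88E8E88E88E8.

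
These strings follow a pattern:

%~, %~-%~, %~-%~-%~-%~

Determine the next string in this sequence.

%~-%~-%~-%~-%~-%~-%~-%~

Every step duplicates the string with '-' between the halves.
One more doubling of %~-%~-%~-%~ gives the answer.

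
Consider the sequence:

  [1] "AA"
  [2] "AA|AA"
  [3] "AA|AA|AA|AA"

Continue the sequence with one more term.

AA|AA|AA|AA|AA|AA|AA|AA

Each string is two copies of the previous one joined by '|'.
One more doubling of AA|AA|AA|AA gives the answer.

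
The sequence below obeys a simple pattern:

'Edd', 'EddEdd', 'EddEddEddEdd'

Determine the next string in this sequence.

EddEddEddEddEddEddEddEdd

Every step duplicates the string.
So the next term is two copies of EddEddEddEdd.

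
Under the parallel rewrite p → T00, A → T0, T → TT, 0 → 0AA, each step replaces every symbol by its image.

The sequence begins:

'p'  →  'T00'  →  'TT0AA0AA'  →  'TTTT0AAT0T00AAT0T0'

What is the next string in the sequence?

Applying the rule to each of the 18 symbols of TTTT0AAT0T00AAT0T0 gives the pieces TT TT TT TT 0AA T0 T0 TT 0AA TT 0AA 0AA T0 T0 TT 0AA TT 0AA, which concatenate to the answer.

TTTTTTTT0AAT0T0TT0AATT0AA0AAT0T0TT0AATT0AA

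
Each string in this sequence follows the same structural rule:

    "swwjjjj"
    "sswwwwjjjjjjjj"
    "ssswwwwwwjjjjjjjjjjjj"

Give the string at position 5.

Term n consists of n s's, followed by 2n w's, followed by 4n j's (n = 1, 2, …).
For term 5, n = 5, so the run lengths are 5, 10, 20.

ssssswwwwwwwwwwjjjjjjjjjjjjjjjjjjjj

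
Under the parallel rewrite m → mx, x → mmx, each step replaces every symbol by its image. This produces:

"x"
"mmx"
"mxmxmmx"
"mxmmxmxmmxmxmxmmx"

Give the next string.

Rewriting the 17 symbols of mxmmxmxmmxmxmxmmx one by one yields mx mmx mx mx mmx mx mmx mx mx mmx mx mmx mx mmx mx mx mmx; concatenated:

mxmmxmxmxmmxmxmmxmxmxmmxmxmmxmxmmxmxmxmmx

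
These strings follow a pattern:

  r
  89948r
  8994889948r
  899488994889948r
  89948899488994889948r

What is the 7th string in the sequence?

The strings grow by a fixed prefix 89948 each time.
From 89948899488994889948r, 2 further steps: 89948899488994889948r → 8994889948899488994889948r → (answer).

899488994889948899488994889948r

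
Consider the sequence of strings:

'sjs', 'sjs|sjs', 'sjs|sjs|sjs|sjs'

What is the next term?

Every step duplicates the string with '|' between the halves.
Doubling sjs|sjs|sjs|sjs with '|' between the halves:

sjs|sjs|sjs|sjs|sjs|sjs|sjs|sjs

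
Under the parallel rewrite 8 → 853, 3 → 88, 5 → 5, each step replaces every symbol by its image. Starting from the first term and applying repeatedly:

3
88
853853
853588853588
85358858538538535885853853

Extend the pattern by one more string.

Applying the rule to each of the 26 symbols of 85358858538538535885853853 gives the pieces 853 5 88 5 853 853 5 853 5 88 853 5 88 853 5 88 5 853 853 5 853 5 88 853 5 88, which concatenate to the answer.

8535885853853585358885358885358858538535853588853588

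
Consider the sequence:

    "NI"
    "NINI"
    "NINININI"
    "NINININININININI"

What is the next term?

Every step duplicates the string.
So the next term is two copies of NINININININININI.

NINININININININININININININININI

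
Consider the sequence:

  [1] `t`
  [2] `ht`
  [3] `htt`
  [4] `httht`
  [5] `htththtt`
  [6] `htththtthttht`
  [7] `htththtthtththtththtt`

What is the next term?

htththtthtththtththtthtththtthttht

From term 3 onward, concatenate the last term with the second-to-last: ht·t = htt, htt·ht = httht, …
So term 8 is htththtthtththtththtt·htththtthttht.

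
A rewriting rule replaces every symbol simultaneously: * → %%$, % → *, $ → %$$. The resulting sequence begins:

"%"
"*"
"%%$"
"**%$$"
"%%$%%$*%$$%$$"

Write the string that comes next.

Replace each of the 13 characters of %%$%%$*%$$%$$ in place — * * %$$ * * %$$ %%$ * %$$ %$$ * %$$ %$$ — and concatenate.

**%$$**%$$%%$*%$$%$$*%$$%$$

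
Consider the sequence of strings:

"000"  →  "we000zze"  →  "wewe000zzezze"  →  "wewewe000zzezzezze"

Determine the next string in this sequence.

wewewewe000zzezzezzezze

Each term wraps the previous one in we on the left and zze on the right.
One more step from wewewe000zzezzezze gives the answer.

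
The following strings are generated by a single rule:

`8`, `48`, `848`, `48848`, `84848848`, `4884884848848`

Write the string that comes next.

This is a Fibonacci-style word recurrence s(k) = s(k−2)·s(k−1): e.g. 8·48 = 848.
Continuing: 84848848 · 4884884848848 gives term 7.

848488484884884848848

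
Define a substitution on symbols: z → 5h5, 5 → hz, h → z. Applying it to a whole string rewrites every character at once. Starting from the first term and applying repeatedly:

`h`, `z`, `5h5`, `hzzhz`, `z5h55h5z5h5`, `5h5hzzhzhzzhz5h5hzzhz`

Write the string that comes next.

Replace each of the 21 characters of 5h5hzzhzhzzhz5h5hzzhz in place — hz z hz z 5h5 5h5 z 5h5 z 5h5 5h5 z 5h5 hz z hz z 5h5 5h5 z 5h5 — and concatenate.

hzzhzz5h55h5z5h5z5h55h5z5h5hzzhzz5h55h5z5h5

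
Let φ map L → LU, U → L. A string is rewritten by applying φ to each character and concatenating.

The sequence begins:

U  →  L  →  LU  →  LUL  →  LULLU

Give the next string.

LULLULUL

Apply φ to LULLU symbol by symbol: L→LU, U→L, L→LU, L→LU, U→L; joined: LU L LU LU L.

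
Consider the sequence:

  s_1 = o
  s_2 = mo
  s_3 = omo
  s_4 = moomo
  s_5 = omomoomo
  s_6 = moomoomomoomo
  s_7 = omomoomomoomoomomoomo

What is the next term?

moomoomomoomoomomoomomoomoomomoomo

Each term (from the third on) is the two preceding terms concatenated in order: term 3 = o·mo = omo.
The next term joins moomoomomoomo and omomoomomoomoomomoomo.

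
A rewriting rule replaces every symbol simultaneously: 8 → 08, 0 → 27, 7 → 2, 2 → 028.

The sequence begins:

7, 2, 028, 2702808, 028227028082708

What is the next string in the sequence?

Rewriting the 15 symbols of 028227028082708 one by one yields 27 028 08 028 028 2 27 028 08 27 08 028 2 27 08; concatenated:

270280802802822702808270802822708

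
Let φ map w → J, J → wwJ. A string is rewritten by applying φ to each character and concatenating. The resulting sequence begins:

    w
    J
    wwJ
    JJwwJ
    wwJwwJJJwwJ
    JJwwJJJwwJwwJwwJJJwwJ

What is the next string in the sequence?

Replace each of the 21 characters of JJwwJJJwwJwwJwwJJJwwJ in place — wwJ wwJ J J wwJ wwJ wwJ J J wwJ J J wwJ J J wwJ wwJ wwJ J J wwJ — and concatenate.

wwJwwJJJwwJwwJwwJJJwwJJJwwJJJwwJwwJwwJJJwwJ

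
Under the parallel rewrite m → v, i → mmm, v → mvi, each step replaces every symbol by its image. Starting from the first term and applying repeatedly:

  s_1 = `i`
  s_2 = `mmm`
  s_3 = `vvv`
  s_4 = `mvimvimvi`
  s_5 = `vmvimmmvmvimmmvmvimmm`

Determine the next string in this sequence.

Rewriting the 21 symbols of vmvimmmvmvimmmvmvimmm one by one yields mvi v mvi mmm v v v mvi v mvi mmm v v v mvi v mvi mmm v v v; concatenated:

mvivmvimmmvvvmvivmvimmmvvvmvivmvimmmvvv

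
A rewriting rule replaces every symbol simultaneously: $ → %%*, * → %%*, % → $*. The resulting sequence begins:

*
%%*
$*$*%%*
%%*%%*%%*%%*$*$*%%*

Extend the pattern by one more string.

Replace each of the 19 characters of %%*%%*%%*%%*$*$*%%* in place — $* $* %%* $* $* %%* $* $* %%* $* $* %%* %%* %%* %%* %%* $* $* %%* — and concatenate.

$*$*%%*$*$*%%*$*$*%%*$*$*%%*%%*%%*%%*%%*$*$*%%*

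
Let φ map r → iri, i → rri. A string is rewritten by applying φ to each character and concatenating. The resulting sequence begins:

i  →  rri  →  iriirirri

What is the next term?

Apply φ to iriirirri symbol by symbol: i→rri, r→iri, i→rri, i→rri, r→iri, i→rri, r→iri, r→iri, i→rri; joined: rri iri rri rri iri rri iri iri rri.

rriirirrirriirirriiriirirri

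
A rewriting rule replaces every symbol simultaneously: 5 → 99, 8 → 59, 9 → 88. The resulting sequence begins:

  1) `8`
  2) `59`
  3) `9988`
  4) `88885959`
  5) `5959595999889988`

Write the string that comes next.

φ(5959595999889988) expands symbol-by-symbol to 99 88 99 88 99 88 99 88 88 88 59 59 88 88 59 59; joining the 16 pieces gives the next term.

99889988998899888888595988885959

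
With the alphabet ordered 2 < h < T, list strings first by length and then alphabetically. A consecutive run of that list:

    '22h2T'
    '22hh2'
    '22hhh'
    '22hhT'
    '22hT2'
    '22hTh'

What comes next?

The successor of 22hTh increments the rightmost position that isn't already T and resets every position after it to 2.

22hTT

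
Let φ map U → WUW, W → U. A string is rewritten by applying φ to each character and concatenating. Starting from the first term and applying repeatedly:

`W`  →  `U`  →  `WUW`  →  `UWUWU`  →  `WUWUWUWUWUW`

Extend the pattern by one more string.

UWUWUWUWUWUWUWUWUWUWU

Expanding WUWUWUWUWUW: W→U, U→WUW, W→U, U→WUW, W→U, U→WUW, W→U, U→WUW, W→U, U→WUW, W→U. Concatenated: U WUW U WUW U WUW U WUW U WUW U.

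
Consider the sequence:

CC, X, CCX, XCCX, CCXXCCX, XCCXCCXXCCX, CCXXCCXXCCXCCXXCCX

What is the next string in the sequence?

This is a Fibonacci-style word recurrence s(k) = s(k−2)·s(k−1): e.g. CC·X = CCX.
Continuing: XCCXCCXXCCX · CCXXCCXXCCXCCXXCCX gives term 8.

XCCXCCXXCCXCCXXCCXXCCXCCXXCCX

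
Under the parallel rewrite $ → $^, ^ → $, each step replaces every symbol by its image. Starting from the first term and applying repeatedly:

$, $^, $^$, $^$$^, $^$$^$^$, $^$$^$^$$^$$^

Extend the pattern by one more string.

$^$$^$^$$^$$^$^$$^$^$

Replace each of the 13 characters of $^$$^$^$$^$$^ in place — $^ $ $^ $^ $ $^ $ $^ $^ $ $^ $^ $ — and concatenate.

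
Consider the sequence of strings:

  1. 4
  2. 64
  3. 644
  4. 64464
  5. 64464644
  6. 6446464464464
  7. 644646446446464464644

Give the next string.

6446464464464644646446446464464464

This is a Fibonacci-style word recurrence s(k) = s(k−1)·s(k−2): e.g. 64·4 = 644.
So term 8 is 644646446446464464644·6446464464464.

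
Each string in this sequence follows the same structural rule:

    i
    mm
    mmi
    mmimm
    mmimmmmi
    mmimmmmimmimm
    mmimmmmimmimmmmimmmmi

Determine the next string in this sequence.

mmimmmmimmimmmmimmmmimmimmmmimmimm

Each term (from the third on) is the previous term followed by the one before it: term 3 = mm·i = mmi.
So term 8 is mmimmmmimmimmmmimmmmi·mmimmmmimmimm.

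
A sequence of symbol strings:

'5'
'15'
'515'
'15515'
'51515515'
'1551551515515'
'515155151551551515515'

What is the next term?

Each term (from the third on) is the two preceding terms concatenated in order: term 3 = 5·15 = 515.
Continuing: 1551551515515 · 515155151551551515515 gives term 8.

1551551515515515155151551551515515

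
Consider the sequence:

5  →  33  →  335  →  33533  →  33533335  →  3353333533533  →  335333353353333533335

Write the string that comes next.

3353333533533335333353353333533533

This is a Fibonacci-style word recurrence s(k) = s(k−1)·s(k−2): e.g. 33·5 = 335.
The next term joins 335333353353333533335 and 3353333533533.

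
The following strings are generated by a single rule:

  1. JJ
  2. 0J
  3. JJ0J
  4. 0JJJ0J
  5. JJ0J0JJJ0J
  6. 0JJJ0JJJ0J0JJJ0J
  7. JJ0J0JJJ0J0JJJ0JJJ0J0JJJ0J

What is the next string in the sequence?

0JJJ0JJJ0J0JJJ0JJJ0J0JJJ0J0JJJ0JJJ0J0JJJ0J

This is a Fibonacci-style word recurrence s(k) = s(k−2)·s(k−1): e.g. JJ·0J = JJ0J.
So term 8 is 0JJJ0JJJ0J0JJJ0J·JJ0J0JJJ0J0JJJ0JJJ0J0JJJ0J.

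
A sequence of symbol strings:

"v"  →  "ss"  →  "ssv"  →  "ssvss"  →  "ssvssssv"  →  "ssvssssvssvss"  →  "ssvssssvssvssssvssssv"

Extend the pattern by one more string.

This is a Fibonacci-style word recurrence s(k) = s(k−1)·s(k−2): e.g. ss·v = ssv.
The next term joins ssvssssvssvssssvssssv and ssvssssvssvss.

ssvssssvssvssssvssssvssvssssvssvss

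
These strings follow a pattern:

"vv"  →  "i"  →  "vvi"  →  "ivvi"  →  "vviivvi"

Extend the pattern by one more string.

From term 3 onward, concatenate the second-to-last term with the last: vv·i = vvi, i·vvi = ivvi, …
So term 6 is ivvi·vviivvi.

ivvivviivvi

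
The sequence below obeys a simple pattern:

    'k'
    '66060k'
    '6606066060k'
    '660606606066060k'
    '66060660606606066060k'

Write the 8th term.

The strings grow by a fixed prefix 66060 each time.
From 66060660606606066060k, 3 further steps: 66060660606606066060k → 6606066060660606606066060k → 660606606066060660606606066060k → (answer).

66060660606606066060660606606066060k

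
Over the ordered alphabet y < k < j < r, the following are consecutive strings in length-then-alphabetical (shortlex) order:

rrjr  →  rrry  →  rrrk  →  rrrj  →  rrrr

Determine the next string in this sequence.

yyyyy

rrrr is the last string of length 4, so the next is the first of length 5: y repeated 5 times.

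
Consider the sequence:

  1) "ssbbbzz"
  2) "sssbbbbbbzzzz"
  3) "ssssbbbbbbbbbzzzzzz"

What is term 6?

sssssssbbbbbbbbbbbbbbbbbbzzzzzzzzzzzz

The n-th term is n+1 s's then 3n b's then 2n z's (n = 1, 2, …).
For term 6, n = 6, so the run lengths are 7, 18, 12.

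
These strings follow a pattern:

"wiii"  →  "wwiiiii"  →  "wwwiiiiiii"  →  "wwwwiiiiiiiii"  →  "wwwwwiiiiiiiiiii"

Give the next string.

Each string has the form w^{n} i^{2n+1} (n = 1, 2, …).
Setting n = 6 gives 6, 13 characters in each block.

wwwwwwiiiiiiiiiiiii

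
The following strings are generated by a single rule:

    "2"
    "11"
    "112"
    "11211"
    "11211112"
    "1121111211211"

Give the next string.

Each term (from the third on) is the previous term followed by the one before it: term 3 = 11·2 = 112.
So term 7 is 1121111211211·11211112.

112111121121111211112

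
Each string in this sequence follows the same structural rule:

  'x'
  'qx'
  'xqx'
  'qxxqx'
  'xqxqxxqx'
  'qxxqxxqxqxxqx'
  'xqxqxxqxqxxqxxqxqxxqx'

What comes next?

qxxqxxqxqxxqxxqxqxxqxqxxqxxqxqxxqx

Each term (from the third on) is the two preceding terms concatenated in order: term 3 = x·qx = xqx.
The next term joins qxxqxxqxqxxqx and xqxqxxqxqxxqxxqxqxxqx.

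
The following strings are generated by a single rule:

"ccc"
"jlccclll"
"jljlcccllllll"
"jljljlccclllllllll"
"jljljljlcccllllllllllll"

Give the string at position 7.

jljljljljljlcccllllllllllllllllll

Each term wraps the previous one in jl on the left and lll on the right.
From jljljljlcccllllllllllll, 2 further steps: jljljljlcccllllllllllll → jljljljljlccclllllllllllllll → (answer).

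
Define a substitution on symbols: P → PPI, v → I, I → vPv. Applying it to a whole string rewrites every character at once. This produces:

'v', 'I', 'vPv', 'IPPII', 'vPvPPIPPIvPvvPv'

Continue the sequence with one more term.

Rewriting the 15 symbols of vPvPPIPPIvPvvPv one by one yields I PPI I PPI PPI vPv PPI PPI vPv I PPI I I PPI I; concatenated:

IPPIIPPIPPIvPvPPIPPIvPvIPPIIIPPII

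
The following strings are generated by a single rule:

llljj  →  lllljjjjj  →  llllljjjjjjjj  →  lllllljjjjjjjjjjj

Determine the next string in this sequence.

Each string has the form l^{n+2} j^{3n-1} (n = 1, 2, …).
At n = 5 the blocks have lengths 7, 14.

llllllljjjjjjjjjjjjjj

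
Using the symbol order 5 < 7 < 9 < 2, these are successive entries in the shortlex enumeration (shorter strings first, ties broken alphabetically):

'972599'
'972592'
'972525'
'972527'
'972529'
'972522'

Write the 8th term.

Continuing the enumeration 2 steps past 972522: 972522 → 972755 → (answer).

972757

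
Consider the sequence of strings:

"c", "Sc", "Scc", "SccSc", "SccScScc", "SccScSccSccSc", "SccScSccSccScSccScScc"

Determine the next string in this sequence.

SccScSccSccScSccScSccSccScSccSccSc

From term 3 onward, concatenate the last term with the second-to-last: Sc·c = Scc, Scc·Sc = SccSc, …
So term 8 is SccScSccSccScSccScScc·SccScSccSccSc.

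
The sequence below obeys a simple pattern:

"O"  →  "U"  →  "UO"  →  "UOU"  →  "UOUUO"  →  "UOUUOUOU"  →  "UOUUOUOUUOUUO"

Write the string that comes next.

Each term (from the third on) is the previous term followed by the one before it: term 3 = U·O = UO.
The next term joins UOUUOUOUUOUUO and UOUUOUOU.

UOUUOUOUUOUUOUOUUOUOU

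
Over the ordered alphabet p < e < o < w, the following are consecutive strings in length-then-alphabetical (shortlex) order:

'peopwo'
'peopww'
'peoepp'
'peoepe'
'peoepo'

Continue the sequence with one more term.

Find the rightmost character of peoepo below w, bump it to the next letter, and reset everything to its right to p.

peoepw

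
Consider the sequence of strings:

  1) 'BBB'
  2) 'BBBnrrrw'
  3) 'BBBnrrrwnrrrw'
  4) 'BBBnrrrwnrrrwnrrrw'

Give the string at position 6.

BBBnrrrwnrrrwnrrrwnrrrwnrrrw

The strings grow by a fixed suffix nrrrw each time.
From BBBnrrrwnrrrwnrrrw, 2 further steps: BBBnrrrwnrrrwnrrrw → BBBnrrrwnrrrwnrrrwnrrrw → (answer).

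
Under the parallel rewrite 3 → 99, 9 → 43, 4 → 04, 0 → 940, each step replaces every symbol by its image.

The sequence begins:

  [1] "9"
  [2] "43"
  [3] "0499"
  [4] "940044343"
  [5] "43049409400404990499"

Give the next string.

0499940044304940430494094004940044343940044343

φ(43049409400404990499) expands symbol-by-symbol to 04 99 940 04 43 04 940 43 04 940 940 04 940 04 43 43 940 04 43 43; joining the 20 pieces gives the next term.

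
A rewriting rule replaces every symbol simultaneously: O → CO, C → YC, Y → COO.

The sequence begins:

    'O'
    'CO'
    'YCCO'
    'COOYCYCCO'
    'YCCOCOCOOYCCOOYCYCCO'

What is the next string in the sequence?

COOYCYCCOYCCOYCCOCOCOOYCYCCOCOCOOYCCOOYCYCCO

φ(YCCOCOCOOYCCOOYCYCCO) expands symbol-by-symbol to COO YC YC CO YC CO YC CO CO COO YC YC CO CO COO YC COO YC YC CO; joining the 20 pieces gives the next term.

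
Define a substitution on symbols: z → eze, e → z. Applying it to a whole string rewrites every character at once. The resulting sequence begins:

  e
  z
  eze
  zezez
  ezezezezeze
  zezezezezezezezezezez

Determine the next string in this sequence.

Rewriting the 21 symbols of zezezezezezezezezezez one by one yields eze z eze z eze z eze z eze z eze z eze z eze z eze z eze z eze; concatenated:

ezezezezezezezezezezezezezezezezezezezezeze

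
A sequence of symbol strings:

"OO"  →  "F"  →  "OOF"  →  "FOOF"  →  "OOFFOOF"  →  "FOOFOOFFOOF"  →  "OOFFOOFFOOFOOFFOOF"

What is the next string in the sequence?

This is a Fibonacci-style word recurrence s(k) = s(k−2)·s(k−1): e.g. OO·F = OOF.
The next term joins FOOFOOFFOOF and OOFFOOFFOOFOOFFOOF.

FOOFOOFFOOFOOFFOOFFOOFOOFFOOF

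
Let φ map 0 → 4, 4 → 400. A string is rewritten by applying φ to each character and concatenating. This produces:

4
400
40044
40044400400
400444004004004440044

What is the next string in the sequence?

Rewriting the 21 symbols of 400444004004004440044 one by one yields 400 4 4 400 400 400 4 4 400 4 4 400 4 4 400 400 400 4 4 400 400; concatenated:

4004440040040044400444004440040040044400400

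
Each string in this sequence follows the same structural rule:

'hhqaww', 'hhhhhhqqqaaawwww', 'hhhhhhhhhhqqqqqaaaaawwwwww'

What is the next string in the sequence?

hhhhhhhhhhhhhhqqqqqqqaaaaaaawwwwwwww

Each string has the form h^{4n-2} q^{2n-1} a^{2n-1} w^{2n} (n = 1, 2, …).
Setting n = 4 gives 14, 7, 7, 8 characters in each block.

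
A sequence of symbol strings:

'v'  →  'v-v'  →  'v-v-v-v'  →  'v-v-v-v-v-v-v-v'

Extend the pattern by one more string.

Each string is two copies of the previous one joined by '-'.
One more doubling of v-v-v-v-v-v-v-v gives the answer.

v-v-v-v-v-v-v-v-v-v-v-v-v-v-v-v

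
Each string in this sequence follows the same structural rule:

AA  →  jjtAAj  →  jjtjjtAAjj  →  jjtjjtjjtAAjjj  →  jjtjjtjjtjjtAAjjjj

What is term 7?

Each term wraps the previous one in jjt on the left and j on the right.
From jjtjjtjjtjjtAAjjjj, 2 further steps: jjtjjtjjtjjtAAjjjj → jjtjjtjjtjjtjjtAAjjjjj → (answer).

jjtjjtjjtjjtjjtjjtAAjjjjjj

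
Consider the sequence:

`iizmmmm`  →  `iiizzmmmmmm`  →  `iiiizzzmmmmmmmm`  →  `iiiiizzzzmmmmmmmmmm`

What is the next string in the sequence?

The n-th term is n i's then n-1 z's then 2n m's, where the shown terms are n = 2, 3, 4, 5.
At n = 6 the blocks have lengths 6, 5, 12.

iiiiiizzzzzmmmmmmmmmmmm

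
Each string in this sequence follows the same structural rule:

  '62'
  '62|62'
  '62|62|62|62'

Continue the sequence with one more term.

Every step duplicates the string with '|' between the halves.
Doubling 62|62|62|62 with '|' between the halves:

62|62|62|62|62|62|62|62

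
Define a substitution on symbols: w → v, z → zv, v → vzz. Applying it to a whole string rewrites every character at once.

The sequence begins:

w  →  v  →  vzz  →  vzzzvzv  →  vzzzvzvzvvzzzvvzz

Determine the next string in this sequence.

vzzzvzvzvvzzzvvzzzvvzzvzzzvzvzvvzzvzzzvzv

Applying the rule to each of the 17 symbols of vzzzvzvzvvzzzvvzz gives the pieces vzz zv zv zv vzz zv vzz zv vzz vzz zv zv zv vzz vzz zv zv, which concatenate to the answer.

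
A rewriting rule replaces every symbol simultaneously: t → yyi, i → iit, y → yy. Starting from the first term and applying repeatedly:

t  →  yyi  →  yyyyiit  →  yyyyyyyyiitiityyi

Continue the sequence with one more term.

yyyyyyyyyyyyyyyyiitiityyiiitiityyiyyyyiit

φ(yyyyyyyyiitiityyi) expands symbol-by-symbol to yy yy yy yy yy yy yy yy iit iit yyi iit iit yyi yy yy iit; joining the 17 pieces gives the next term.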